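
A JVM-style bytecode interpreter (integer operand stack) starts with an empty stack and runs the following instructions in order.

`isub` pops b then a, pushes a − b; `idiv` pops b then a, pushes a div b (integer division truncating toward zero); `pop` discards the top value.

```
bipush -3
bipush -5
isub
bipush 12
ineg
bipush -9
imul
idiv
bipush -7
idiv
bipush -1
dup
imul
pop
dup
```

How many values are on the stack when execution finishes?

bipush -3 -> -3
bipush -5 -> -3 -5
isub      -> 2
bipush 12 -> 2 12
ineg      -> 2 -12
bipush -9 -> 2 -12 -9
imul      -> 2 108
idiv      -> 0
bipush -7 -> 0 -7
idiv      -> 0
bipush -1 -> 0 -1
dup       -> 0 -1 -1
imul      -> 0 1
pop       -> 0
dup       -> 0 0

2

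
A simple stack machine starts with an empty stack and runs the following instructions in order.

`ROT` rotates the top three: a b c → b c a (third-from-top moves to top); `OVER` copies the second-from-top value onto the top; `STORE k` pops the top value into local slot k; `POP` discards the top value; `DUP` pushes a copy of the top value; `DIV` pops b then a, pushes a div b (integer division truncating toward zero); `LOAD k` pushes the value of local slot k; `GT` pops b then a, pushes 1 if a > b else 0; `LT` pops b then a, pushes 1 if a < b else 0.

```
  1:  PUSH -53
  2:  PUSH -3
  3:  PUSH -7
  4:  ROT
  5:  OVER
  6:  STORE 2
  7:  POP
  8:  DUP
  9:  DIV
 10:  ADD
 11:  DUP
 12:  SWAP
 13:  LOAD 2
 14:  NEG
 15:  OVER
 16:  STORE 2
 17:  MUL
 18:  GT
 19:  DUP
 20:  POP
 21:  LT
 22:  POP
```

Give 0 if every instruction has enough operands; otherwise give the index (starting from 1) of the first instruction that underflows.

PUSH -53 → [-53]
PUSH -3  → [-53, -3]
PUSH -7  → [-53, -3, -7]
ROT      → [-3, -7, -53]
OVER     → [-3, -7, -53, -7]
STORE 2  → [-3, -7, -53]
POP      → [-3, -7]
DUP      → [-3, -7, -7]
DIV      → [-3, 1]
ADD      → [-2]
DUP      → [-2, -2]
SWAP     → [-2, -2]
LOAD 2   → [-2, -2, -7]
NEG      → [-2, -2, 7]
OVER     → [-2, -2, 7, -2]
STORE 2  → [-2, -2, 7]
MUL      → [-2, -14]
GT       → [1]
DUP      → [1, 1]
POP      → [1]
LT  — needs 2 operands, stack has 1 → underflow

21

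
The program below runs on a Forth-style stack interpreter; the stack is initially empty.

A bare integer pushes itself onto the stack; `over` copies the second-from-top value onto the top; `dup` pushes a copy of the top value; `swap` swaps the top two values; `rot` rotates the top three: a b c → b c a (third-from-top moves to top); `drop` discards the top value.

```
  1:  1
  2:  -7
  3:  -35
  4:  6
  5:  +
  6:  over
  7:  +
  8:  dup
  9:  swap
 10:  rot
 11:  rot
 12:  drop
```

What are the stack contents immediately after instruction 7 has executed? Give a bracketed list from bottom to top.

1    : [1]
-7   : [1, -7]
-35  : [1, -7, -35]
6    : [1, -7, -35, 6]
+    : [1, -7, -29]
over : [1, -7, -29, -7]
+    : [1, -7, -36]

[1, -7, -36]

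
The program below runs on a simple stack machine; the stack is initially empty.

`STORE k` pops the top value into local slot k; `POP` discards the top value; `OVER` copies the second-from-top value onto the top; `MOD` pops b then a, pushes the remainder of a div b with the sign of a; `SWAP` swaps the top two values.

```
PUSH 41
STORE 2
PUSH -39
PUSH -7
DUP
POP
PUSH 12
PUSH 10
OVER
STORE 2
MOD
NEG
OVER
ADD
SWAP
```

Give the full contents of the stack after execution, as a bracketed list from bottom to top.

PUSH 41  : [41]
STORE 2  : []
PUSH -39 : [-39]
PUSH -7  : [-39, -7]
DUP      : [-39, -7, -7]
POP      : [-39, -7]
PUSH 12  : [-39, -7, 12]
PUSH 10  : [-39, -7, 12, 10]
OVER     : [-39, -7, 12, 10, 12]
STORE 2  : [-39, -7, 12, 10]
MOD      : [-39, -7, 2]
NEG      : [-39, -7, -2]
OVER     : [-39, -7, -2, -7]
ADD      : [-39, -7, -9]
SWAP     : [-39, -9, -7]

[-39, -9, -7]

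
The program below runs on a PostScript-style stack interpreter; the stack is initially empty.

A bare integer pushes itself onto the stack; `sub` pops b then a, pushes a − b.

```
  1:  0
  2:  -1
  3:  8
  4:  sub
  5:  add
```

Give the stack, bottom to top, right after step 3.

0  -> [0]
-1 -> [0, -1]
8  -> [0, -1, 8]

[0, -1, 8]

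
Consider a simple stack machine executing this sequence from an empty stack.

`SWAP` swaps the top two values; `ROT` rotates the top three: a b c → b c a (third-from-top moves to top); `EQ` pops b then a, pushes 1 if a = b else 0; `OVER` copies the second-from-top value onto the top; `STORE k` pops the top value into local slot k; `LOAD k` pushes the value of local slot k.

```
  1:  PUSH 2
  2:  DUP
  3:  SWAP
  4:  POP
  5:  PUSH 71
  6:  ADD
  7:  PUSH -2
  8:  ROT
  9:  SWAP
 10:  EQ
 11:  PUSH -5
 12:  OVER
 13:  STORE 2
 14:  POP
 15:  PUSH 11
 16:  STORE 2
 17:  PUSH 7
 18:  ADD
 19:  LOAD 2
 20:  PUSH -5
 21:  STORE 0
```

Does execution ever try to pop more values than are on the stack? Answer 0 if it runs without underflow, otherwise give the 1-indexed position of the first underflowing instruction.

PUSH 2  -> [2]
DUP     -> [2, 2]
SWAP    -> [2, 2]
POP     -> [2]
PUSH 71 -> [2, 71]
ADD     -> [73]
PUSH -2 -> [73, -2]
ROT  — needs 3 operands, stack has 2 → underflow

8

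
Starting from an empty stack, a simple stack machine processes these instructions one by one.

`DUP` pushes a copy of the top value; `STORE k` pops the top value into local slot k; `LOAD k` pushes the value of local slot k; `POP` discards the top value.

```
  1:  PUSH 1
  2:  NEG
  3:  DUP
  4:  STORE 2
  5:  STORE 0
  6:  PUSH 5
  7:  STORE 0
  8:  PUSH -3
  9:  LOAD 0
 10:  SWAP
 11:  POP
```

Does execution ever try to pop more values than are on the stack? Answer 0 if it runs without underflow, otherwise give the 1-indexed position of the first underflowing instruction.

PUSH 1   1
NEG      -1
DUP      -1 -1
STORE 2  -1
STORE 0  (empty)
PUSH 5   5
STORE 0  (empty)
PUSH -3  -3
LOAD 0   -3 5
SWAP     5 -3
POP      5

0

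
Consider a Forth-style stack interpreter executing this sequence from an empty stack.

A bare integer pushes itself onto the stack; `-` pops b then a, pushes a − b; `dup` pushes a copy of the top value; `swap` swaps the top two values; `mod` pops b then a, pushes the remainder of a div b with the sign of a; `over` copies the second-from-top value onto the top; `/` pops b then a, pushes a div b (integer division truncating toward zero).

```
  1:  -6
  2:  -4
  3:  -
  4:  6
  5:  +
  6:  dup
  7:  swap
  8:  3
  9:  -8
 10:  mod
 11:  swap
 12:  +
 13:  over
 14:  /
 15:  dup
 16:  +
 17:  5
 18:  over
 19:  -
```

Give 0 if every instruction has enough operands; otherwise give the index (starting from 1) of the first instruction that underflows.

0

-6   → -6
-4   → -6 -4
-    → -2
6    → -2 6
+    → 4
dup  → 4 4
swap → 4 4
3    → 4 4 3
-8   → 4 4 3 -8
mod  → 4 4 3
swap → 4 3 4
+    → 4 7
over → 4 7 4
/    → 4 1
dup  → 4 1 1
+    → 4 2
5    → 4 2 5
over → 4 2 5 2
-    → 4 2 3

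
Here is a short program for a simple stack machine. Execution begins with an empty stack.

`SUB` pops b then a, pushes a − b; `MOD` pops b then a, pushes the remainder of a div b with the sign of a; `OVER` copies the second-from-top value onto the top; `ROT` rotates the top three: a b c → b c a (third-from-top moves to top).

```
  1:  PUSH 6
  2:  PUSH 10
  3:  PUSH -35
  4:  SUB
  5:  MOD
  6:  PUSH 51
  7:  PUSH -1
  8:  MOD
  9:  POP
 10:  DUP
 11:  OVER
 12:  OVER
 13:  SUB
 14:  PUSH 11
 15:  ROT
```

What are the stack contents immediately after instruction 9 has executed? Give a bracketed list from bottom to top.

PUSH 6    6
PUSH 10   6 10
PUSH -35  6 10 -35
SUB       6 45
MOD       6
PUSH 51   6 51
PUSH -1   6 51 -1
MOD       6 0
POP       6

[6]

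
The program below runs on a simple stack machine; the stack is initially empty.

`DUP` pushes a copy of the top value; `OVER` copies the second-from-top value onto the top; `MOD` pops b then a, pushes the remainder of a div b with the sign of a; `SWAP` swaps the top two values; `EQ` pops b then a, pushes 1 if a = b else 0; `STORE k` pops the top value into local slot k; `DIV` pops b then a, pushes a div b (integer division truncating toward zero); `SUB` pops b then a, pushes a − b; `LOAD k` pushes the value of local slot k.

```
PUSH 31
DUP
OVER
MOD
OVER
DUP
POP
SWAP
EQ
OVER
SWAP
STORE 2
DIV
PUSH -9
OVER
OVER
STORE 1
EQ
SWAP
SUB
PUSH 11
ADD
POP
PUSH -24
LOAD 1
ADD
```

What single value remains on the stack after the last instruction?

-33

PUSH 31  : 31
DUP      : 31 31
OVER     : 31 31 31
MOD      : 31 0
OVER     : 31 0 31
DUP      : 31 0 31 31
POP      : 31 0 31
SWAP     : 31 31 0
EQ       : 31 0
OVER     : 31 0 31
SWAP     : 31 31 0
STORE 2  : 31 31
DIV      : 1
PUSH -9  : 1 -9
OVER     : 1 -9 1
OVER     : 1 -9 1 -9
STORE 1  : 1 -9 1
EQ       : 1 0
SWAP     : 0 1
SUB      : -1
PUSH 11  : -1 11
ADD      : 10
POP      : (empty)
PUSH -24 : -24
LOAD 1   : -24 -9
ADD      : -33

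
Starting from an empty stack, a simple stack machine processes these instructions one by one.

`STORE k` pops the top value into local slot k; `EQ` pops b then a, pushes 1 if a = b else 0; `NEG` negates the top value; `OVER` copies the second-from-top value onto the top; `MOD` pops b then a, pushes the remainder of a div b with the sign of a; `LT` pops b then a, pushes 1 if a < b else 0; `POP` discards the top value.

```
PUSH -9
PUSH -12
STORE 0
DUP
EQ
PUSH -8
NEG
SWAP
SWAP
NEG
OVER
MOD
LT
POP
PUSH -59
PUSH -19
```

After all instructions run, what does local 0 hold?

PUSH -9  → -9
PUSH -12 → -9 -12
STORE 0  → -9
DUP      → -9 -9
EQ       → 1
PUSH -8  → 1 -8
NEG      → 1 8
SWAP     → 8 1
SWAP     → 1 8
NEG      → 1 -8
OVER     → 1 -8 1
MOD      → 1 0
LT       → 0
POP      → (empty)
PUSH -59 → -59
PUSH -19 → -59 -19

-12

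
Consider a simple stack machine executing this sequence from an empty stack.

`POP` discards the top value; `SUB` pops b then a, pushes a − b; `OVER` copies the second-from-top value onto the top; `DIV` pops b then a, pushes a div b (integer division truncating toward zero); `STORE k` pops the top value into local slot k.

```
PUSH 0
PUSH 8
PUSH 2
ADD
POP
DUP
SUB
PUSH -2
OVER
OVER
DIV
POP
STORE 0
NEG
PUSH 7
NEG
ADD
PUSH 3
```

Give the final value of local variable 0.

PUSH 0   0
PUSH 8   0 8
PUSH 2   0 8 2
ADD      0 10
POP      0
DUP      0 0
SUB      0
PUSH -2  0 -2
OVER     0 -2 0
OVER     0 -2 0 -2
DIV      0 -2 0
POP      0 -2
STORE 0  0
NEG      0
PUSH 7   0 7
NEG      0 -7
ADD      -7
PUSH 3   -7 3

-2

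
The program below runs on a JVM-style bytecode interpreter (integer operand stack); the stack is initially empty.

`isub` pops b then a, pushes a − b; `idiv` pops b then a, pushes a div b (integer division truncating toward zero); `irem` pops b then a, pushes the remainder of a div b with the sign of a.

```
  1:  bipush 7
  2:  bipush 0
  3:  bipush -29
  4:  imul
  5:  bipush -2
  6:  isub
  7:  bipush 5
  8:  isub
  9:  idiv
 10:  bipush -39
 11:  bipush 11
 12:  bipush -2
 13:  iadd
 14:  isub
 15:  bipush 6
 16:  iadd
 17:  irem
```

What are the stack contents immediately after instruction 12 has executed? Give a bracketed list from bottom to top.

[-2, -39, 11, -2]

bipush 7   -> 7
bipush 0   -> 7 0
bipush -29 -> 7 0 -29
imul       -> 7 0
bipush -2  -> 7 0 -2
isub       -> 7 2
bipush 5   -> 7 2 5
isub       -> 7 -3
idiv       -> -2
bipush -39 -> -2 -39
bipush 11  -> -2 -39 11
bipush -2  -> -2 -39 11 -2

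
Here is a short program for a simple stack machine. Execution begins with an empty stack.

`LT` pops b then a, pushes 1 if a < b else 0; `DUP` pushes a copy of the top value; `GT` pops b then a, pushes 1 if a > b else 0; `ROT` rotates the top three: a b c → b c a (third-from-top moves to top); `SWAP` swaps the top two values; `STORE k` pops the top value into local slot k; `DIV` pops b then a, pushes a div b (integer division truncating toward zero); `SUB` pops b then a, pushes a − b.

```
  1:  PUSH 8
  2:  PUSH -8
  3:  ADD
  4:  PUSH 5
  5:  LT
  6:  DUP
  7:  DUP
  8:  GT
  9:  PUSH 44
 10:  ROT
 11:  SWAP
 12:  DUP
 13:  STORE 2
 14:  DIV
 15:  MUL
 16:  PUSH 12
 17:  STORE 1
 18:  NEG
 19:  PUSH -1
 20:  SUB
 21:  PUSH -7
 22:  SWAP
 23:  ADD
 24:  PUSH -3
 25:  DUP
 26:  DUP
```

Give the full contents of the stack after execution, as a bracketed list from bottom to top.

[-6, -3, -3, -3]

PUSH 8  : 8
PUSH -8 : 8 -8
ADD     : 0
PUSH 5  : 0 5
LT      : 1
DUP     : 1 1
DUP     : 1 1 1
GT      : 1 0
PUSH 44 : 1 0 44
ROT     : 0 44 1
SWAP    : 0 1 44
DUP     : 0 1 44 44
STORE 2 : 0 1 44
DIV     : 0 0
MUL     : 0
PUSH 12 : 0 12
STORE 1 : 0
NEG     : 0
PUSH -1 : 0 -1
SUB     : 1
PUSH -7 : 1 -7
SWAP    : -7 1
ADD     : -6
PUSH -3 : -6 -3
DUP     : -6 -3 -3
DUP     : -6 -3 -3 -3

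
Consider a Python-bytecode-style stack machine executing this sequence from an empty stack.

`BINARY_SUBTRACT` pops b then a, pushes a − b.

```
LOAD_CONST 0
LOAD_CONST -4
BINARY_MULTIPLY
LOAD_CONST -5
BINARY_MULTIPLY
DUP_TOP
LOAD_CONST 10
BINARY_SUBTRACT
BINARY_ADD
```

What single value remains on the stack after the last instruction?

-10

LOAD_CONST 0    → 0
LOAD_CONST -4   → 0 -4
BINARY_MULTIPLY → 0
LOAD_CONST -5   → 0 -5
BINARY_MULTIPLY → 0
DUP_TOP         → 0 0
LOAD_CONST 10   → 0 0 10
BINARY_SUBTRACT → 0 -10
BINARY_ADD      → -10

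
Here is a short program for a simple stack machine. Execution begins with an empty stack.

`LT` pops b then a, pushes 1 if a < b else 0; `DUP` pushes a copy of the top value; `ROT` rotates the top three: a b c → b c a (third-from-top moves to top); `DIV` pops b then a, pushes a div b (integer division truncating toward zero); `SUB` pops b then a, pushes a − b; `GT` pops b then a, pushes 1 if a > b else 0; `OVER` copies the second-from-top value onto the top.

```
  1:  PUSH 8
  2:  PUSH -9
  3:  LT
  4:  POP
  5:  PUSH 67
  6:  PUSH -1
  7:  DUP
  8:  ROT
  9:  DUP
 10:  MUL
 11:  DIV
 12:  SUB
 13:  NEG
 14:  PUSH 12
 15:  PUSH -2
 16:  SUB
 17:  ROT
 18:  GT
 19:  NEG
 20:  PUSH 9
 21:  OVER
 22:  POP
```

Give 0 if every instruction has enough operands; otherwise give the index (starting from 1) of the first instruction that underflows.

17

PUSH 8   8
PUSH -9  8 -9
LT       0
POP      (empty)
PUSH 67  67
PUSH -1  67 -1
DUP      67 -1 -1
ROT      -1 -1 67
DUP      -1 -1 67 67
MUL      -1 -1 4489
DIV      -1 0
SUB      -1
NEG      1
PUSH 12  1 12
PUSH -2  1 12 -2
SUB      1 14
ROT  — needs 3 operands, stack has 2 → underflow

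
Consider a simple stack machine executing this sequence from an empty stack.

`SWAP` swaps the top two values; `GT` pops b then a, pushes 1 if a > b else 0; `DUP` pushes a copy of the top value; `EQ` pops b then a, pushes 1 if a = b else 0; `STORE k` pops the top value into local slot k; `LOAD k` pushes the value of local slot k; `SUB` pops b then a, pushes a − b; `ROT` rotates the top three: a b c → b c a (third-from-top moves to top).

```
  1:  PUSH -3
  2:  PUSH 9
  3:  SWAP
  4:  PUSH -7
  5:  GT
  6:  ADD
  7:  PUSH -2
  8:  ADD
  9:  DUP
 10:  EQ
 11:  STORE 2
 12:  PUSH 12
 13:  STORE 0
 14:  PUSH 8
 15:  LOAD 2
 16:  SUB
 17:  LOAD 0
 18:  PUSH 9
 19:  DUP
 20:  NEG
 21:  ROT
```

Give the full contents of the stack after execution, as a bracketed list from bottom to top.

PUSH -3  [-3]
PUSH 9   [-3, 9]
SWAP     [9, -3]
PUSH -7  [9, -3, -7]
GT       [9, 1]
ADD      [10]
PUSH -2  [10, -2]
ADD      [8]
DUP      [8, 8]
EQ       [1]
STORE 2  []
PUSH 12  [12]
STORE 0  []
PUSH 8   [8]
LOAD 2   [8, 1]
SUB      [7]
LOAD 0   [7, 12]
PUSH 9   [7, 12, 9]
DUP      [7, 12, 9, 9]
NEG      [7, 12, 9, -9]
ROT      [7, 9, -9, 12]

[7, 9, -9, 12]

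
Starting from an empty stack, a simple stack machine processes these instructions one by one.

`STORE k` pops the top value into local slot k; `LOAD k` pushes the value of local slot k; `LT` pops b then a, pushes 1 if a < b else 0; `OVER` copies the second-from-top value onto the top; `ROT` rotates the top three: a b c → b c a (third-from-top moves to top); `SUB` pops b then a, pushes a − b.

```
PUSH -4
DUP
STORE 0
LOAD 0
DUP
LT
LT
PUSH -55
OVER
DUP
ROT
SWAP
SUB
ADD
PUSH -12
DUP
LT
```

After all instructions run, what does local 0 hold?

PUSH -4  → [-4]
DUP      → [-4, -4]
STORE 0  → [-4]
LOAD 0   → [-4, -4]
DUP      → [-4, -4, -4]
LT       → [-4, 0]
LT       → [1]
PUSH -55 → [1, -55]
OVER     → [1, -55, 1]
DUP      → [1, -55, 1, 1]
ROT      → [1, 1, 1, -55]
SWAP     → [1, 1, -55, 1]
SUB      → [1, 1, -56]
ADD      → [1, -55]
PUSH -12 → [1, -55, -12]
DUP      → [1, -55, -12, -12]
LT       → [1, -55, 0]

-4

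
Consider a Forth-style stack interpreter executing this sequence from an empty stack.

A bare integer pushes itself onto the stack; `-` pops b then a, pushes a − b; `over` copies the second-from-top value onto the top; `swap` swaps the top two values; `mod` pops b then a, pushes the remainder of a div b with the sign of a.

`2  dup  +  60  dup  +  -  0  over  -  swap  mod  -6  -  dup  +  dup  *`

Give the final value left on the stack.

2     [2]
dup   [2, 2]
+     [4]
60    [4, 60]
dup   [4, 60, 60]
+     [4, 120]
-     [-116]
0     [-116, 0]
over  [-116, 0, -116]
-     [-116, 116]
swap  [116, -116]
mod   [0]
-6    [0, -6]
-     [6]
dup   [6, 6]
+     [12]
dup   [12, 12]
*     [144]

144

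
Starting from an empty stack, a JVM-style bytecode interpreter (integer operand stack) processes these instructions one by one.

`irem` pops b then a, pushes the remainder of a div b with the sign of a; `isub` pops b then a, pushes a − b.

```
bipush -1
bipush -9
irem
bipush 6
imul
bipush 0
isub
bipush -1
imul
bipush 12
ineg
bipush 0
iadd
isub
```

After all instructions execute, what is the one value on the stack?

18

bipush -1 : [-1]
bipush -9 : [-1, -9]
irem      : [-1]
bipush 6  : [-1, 6]
imul      : [-6]
bipush 0  : [-6, 0]
isub      : [-6]
bipush -1 : [-6, -1]
imul      : [6]
bipush 12 : [6, 12]
ineg      : [6, -12]
bipush 0  : [6, -12, 0]
iadd      : [6, -12]
isub      : [18]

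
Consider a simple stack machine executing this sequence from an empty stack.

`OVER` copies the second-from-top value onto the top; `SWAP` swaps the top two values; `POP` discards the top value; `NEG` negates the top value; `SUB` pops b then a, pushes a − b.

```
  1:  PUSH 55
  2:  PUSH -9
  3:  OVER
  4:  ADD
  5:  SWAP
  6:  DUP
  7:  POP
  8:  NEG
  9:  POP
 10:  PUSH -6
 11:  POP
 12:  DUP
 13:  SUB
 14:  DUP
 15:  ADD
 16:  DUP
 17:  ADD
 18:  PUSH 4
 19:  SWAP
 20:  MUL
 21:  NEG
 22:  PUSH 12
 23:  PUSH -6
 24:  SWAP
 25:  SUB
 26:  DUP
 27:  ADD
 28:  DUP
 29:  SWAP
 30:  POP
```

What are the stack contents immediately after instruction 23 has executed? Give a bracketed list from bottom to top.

[0, 12, -6]

PUSH 55 : 55
PUSH -9 : 55 -9
OVER    : 55 -9 55
ADD     : 55 46
SWAP    : 46 55
DUP     : 46 55 55
POP     : 46 55
NEG     : 46 -55
POP     : 46
PUSH -6 : 46 -6
POP     : 46
DUP     : 46 46
SUB     : 0
DUP     : 0 0
ADD     : 0
DUP     : 0 0
ADD     : 0
PUSH 4  : 0 4
SWAP    : 4 0
MUL     : 0
NEG     : 0
PUSH 12 : 0 12
PUSH -6 : 0 12 -6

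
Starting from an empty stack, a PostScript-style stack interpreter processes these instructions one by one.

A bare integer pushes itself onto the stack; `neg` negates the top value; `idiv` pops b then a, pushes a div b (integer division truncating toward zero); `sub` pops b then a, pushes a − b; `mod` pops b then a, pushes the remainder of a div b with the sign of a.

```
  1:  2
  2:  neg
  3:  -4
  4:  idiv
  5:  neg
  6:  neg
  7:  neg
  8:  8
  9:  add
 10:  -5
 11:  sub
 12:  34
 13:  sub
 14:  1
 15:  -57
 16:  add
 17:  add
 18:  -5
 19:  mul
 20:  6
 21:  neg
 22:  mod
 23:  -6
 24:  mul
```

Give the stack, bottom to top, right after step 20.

2    : 2
neg  : -2
-4   : -2 -4
idiv : 0
neg  : 0
neg  : 0
neg  : 0
8    : 0 8
add  : 8
-5   : 8 -5
sub  : 13
34   : 13 34
sub  : -21
1    : -21 1
-57  : -21 1 -57
add  : -21 -56
add  : -77
-5   : -77 -5
mul  : 385
6    : 385 6

[385, 6]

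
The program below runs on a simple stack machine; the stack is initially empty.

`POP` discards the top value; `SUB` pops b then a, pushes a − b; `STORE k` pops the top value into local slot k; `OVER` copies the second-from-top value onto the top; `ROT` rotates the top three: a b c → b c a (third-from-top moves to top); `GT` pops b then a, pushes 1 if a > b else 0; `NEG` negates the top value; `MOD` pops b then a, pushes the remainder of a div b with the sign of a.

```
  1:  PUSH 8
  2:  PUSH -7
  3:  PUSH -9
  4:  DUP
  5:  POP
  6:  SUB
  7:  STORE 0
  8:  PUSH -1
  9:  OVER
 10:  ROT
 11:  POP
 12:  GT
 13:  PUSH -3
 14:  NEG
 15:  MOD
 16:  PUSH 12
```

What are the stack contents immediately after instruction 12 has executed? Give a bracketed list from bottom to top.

PUSH 8  : 8
PUSH -7 : 8 -7
PUSH -9 : 8 -7 -9
DUP     : 8 -7 -9 -9
POP     : 8 -7 -9
SUB     : 8 2
STORE 0 : 8
PUSH -1 : 8 -1
OVER    : 8 -1 8
ROT     : -1 8 8
POP     : -1 8
GT      : 0

[0]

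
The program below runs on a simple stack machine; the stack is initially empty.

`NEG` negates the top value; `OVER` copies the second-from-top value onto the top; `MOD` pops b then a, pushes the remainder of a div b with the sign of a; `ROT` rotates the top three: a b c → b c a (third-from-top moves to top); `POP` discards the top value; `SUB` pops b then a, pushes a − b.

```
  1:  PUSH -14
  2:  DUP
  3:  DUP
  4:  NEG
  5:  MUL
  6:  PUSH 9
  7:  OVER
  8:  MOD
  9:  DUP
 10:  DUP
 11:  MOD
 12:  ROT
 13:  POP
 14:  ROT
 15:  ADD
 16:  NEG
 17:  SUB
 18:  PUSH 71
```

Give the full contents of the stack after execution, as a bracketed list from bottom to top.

PUSH -14 : -14
DUP      : -14 -14
DUP      : -14 -14 -14
NEG      : -14 -14 14
MUL      : -14 -196
PUSH 9   : -14 -196 9
OVER     : -14 -196 9 -196
MOD      : -14 -196 9
DUP      : -14 -196 9 9
DUP      : -14 -196 9 9 9
MOD      : -14 -196 9 0
ROT      : -14 9 0 -196
POP      : -14 9 0
ROT      : 9 0 -14
ADD      : 9 -14
NEG      : 9 14
SUB      : -5
PUSH 71  : -5 71

[-5, 71]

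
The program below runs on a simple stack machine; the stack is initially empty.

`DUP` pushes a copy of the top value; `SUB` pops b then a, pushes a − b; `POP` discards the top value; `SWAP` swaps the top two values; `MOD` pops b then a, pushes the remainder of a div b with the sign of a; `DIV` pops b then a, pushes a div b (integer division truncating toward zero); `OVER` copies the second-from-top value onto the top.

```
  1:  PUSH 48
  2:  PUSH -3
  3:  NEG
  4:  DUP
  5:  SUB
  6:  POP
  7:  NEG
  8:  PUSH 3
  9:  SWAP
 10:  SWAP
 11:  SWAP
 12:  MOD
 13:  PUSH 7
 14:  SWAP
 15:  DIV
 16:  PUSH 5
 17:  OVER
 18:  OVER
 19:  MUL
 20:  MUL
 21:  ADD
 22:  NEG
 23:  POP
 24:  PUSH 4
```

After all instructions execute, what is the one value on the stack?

PUSH 48 : 48
PUSH -3 : 48 -3
NEG     : 48 3
DUP     : 48 3 3
SUB     : 48 0
POP     : 48
NEG     : -48
PUSH 3  : -48 3
SWAP    : 3 -48
SWAP    : -48 3
SWAP    : 3 -48
MOD     : 3
PUSH 7  : 3 7
SWAP    : 7 3
DIV     : 2
PUSH 5  : 2 5
OVER    : 2 5 2
OVER    : 2 5 2 5
MUL     : 2 5 10
MUL     : 2 50
ADD     : 52
NEG     : -52
POP     : (empty)
PUSH 4  : 4

4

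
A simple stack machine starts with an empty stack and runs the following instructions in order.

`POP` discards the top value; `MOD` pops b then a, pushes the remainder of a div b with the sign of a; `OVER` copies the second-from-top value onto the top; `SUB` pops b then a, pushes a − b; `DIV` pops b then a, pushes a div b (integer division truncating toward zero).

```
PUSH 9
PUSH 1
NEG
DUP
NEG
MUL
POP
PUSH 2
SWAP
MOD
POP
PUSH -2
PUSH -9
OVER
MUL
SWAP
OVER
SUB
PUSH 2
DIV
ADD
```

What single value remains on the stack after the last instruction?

PUSH 9   [9]
PUSH 1   [9, 1]
NEG      [9, -1]
DUP      [9, -1, -1]
NEG      [9, -1, 1]
MUL      [9, -1]
POP      [9]
PUSH 2   [9, 2]
SWAP     [2, 9]
MOD      [2]
POP      []
PUSH -2  [-2]
PUSH -9  [-2, -9]
OVER     [-2, -9, -2]
MUL      [-2, 18]
SWAP     [18, -2]
OVER     [18, -2, 18]
SUB      [18, -20]
PUSH 2   [18, -20, 2]
DIV      [18, -10]
ADD      [8]

8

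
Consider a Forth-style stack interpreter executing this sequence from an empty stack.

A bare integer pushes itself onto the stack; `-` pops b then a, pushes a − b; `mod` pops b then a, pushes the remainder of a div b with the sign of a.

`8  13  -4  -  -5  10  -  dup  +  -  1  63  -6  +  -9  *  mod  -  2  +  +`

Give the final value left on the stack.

56

8   : [8]
13  : [8, 13]
-4  : [8, 13, -4]
-   : [8, 17]
-5  : [8, 17, -5]
10  : [8, 17, -5, 10]
-   : [8, 17, -15]
dup : [8, 17, -15, -15]
+   : [8, 17, -30]
-   : [8, 47]
1   : [8, 47, 1]
63  : [8, 47, 1, 63]
-6  : [8, 47, 1, 63, -6]
+   : [8, 47, 1, 57]
-9  : [8, 47, 1, 57, -9]
*   : [8, 47, 1, -513]
mod : [8, 47, 1]
-   : [8, 46]
2   : [8, 46, 2]
+   : [8, 48]
+   : [56]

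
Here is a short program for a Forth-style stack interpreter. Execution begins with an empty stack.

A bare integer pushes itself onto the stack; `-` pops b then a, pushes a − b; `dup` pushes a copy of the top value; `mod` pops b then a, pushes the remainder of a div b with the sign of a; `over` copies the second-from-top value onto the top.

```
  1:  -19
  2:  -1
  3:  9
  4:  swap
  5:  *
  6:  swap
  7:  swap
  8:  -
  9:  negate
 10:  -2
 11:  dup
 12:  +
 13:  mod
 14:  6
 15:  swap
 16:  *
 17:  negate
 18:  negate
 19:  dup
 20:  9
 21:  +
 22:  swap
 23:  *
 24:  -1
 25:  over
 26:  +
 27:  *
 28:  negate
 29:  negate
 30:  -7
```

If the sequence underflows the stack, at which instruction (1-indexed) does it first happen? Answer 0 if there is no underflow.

-19    : [-19]
-1     : [-19, -1]
9      : [-19, -1, 9]
swap   : [-19, 9, -1]
*      : [-19, -9]
swap   : [-9, -19]
swap   : [-19, -9]
-      : [-10]
negate : [10]
-2     : [10, -2]
dup    : [10, -2, -2]
+      : [10, -4]
mod    : [2]
6      : [2, 6]
swap   : [6, 2]
*      : [12]
negate : [-12]
negate : [12]
dup    : [12, 12]
9      : [12, 12, 9]
+      : [12, 21]
swap   : [21, 12]
*      : [252]
-1     : [252, -1]
over   : [252, -1, 252]
+      : [252, 251]
*      : [63252]
negate : [-63252]
negate : [63252]
-7     : [63252, -7]

0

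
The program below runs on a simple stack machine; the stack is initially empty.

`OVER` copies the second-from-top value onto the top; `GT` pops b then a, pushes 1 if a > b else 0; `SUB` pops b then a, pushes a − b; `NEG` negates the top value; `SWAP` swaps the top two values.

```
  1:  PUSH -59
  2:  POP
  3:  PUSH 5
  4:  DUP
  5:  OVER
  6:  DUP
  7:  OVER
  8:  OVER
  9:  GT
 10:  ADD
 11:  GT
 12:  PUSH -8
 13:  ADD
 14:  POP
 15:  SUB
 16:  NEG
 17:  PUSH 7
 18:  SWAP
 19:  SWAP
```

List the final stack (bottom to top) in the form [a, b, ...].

PUSH -59 -> [-59]
POP      -> []
PUSH 5   -> [5]
DUP      -> [5, 5]
OVER     -> [5, 5, 5]
DUP      -> [5, 5, 5, 5]
OVER     -> [5, 5, 5, 5, 5]
OVER     -> [5, 5, 5, 5, 5, 5]
GT       -> [5, 5, 5, 5, 0]
ADD      -> [5, 5, 5, 5]
GT       -> [5, 5, 0]
PUSH -8  -> [5, 5, 0, -8]
ADD      -> [5, 5, -8]
POP      -> [5, 5]
SUB      -> [0]
NEG      -> [0]
PUSH 7   -> [0, 7]
SWAP     -> [7, 0]
SWAP     -> [0, 7]

[0, 7]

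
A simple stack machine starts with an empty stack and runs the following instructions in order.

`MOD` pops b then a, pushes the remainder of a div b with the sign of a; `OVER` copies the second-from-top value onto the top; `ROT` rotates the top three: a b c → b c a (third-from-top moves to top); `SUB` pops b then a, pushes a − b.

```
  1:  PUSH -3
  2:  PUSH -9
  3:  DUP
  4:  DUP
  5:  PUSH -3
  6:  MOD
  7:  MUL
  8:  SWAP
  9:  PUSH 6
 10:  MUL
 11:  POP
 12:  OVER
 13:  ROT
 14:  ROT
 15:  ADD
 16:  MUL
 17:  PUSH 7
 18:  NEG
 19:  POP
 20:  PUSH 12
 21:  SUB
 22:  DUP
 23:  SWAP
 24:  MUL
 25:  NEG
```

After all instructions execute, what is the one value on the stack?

-9

PUSH -3 → [-3]
PUSH -9 → [-3, -9]
DUP     → [-3, -9, -9]
DUP     → [-3, -9, -9, -9]
PUSH -3 → [-3, -9, -9, -9, -3]
MOD     → [-3, -9, -9, 0]
MUL     → [-3, -9, 0]
SWAP    → [-3, 0, -9]
PUSH 6  → [-3, 0, -9, 6]
MUL     → [-3, 0, -54]
POP     → [-3, 0]
OVER    → [-3, 0, -3]
ROT     → [0, -3, -3]
ROT     → [-3, -3, 0]
ADD     → [-3, -3]
MUL     → [9]
PUSH 7  → [9, 7]
NEG     → [9, -7]
POP     → [9]
PUSH 12 → [9, 12]
SUB     → [-3]
DUP     → [-3, -3]
SWAP    → [-3, -3]
MUL     → [9]
NEG     → [-9]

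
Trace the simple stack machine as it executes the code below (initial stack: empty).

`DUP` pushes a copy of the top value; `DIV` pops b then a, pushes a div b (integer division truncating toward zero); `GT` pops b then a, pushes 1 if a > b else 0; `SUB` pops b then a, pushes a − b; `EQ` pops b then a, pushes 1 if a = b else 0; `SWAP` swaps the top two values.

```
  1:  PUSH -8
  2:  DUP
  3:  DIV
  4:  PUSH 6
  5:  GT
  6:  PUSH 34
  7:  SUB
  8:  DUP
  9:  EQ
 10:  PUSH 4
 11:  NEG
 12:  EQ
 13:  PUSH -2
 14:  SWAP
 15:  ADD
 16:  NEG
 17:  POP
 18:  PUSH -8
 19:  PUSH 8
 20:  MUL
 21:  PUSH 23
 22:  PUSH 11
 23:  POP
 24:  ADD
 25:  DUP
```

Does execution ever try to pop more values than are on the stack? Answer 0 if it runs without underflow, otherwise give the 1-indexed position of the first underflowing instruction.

PUSH -8 -> [-8]
DUP     -> [-8, -8]
DIV     -> [1]
PUSH 6  -> [1, 6]
GT      -> [0]
PUSH 34 -> [0, 34]
SUB     -> [-34]
DUP     -> [-34, -34]
EQ      -> [1]
PUSH 4  -> [1, 4]
NEG     -> [1, -4]
EQ      -> [0]
PUSH -2 -> [0, -2]
SWAP    -> [-2, 0]
ADD     -> [-2]
NEG     -> [2]
POP     -> []
PUSH -8 -> [-8]
PUSH 8  -> [-8, 8]
MUL     -> [-64]
PUSH 23 -> [-64, 23]
PUSH 11 -> [-64, 23, 11]
POP     -> [-64, 23]
ADD     -> [-41]
DUP     -> [-41, -41]

0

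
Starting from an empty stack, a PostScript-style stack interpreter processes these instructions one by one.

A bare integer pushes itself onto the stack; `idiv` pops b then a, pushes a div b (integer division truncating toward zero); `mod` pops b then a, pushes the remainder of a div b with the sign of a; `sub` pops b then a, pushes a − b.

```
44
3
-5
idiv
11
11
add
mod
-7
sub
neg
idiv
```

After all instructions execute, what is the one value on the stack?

-6

44    44
3     44 3
-5    44 3 -5
idiv  44 0
11    44 0 11
11    44 0 11 11
add   44 0 22
mod   44 0
-7    44 0 -7
sub   44 7
neg   44 -7
idiv  -6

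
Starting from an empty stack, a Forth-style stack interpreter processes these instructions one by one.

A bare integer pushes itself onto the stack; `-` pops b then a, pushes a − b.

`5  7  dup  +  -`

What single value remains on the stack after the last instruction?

-9

5   : [5]
7   : [5, 7]
dup : [5, 7, 7]
+   : [5, 14]
-   : [-9]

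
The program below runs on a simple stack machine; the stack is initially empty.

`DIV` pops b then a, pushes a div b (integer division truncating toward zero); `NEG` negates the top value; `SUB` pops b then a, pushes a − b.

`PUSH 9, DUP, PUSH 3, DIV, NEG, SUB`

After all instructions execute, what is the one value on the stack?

PUSH 9 -> 9
DUP    -> 9 9
PUSH 3 -> 9 9 3
DIV    -> 9 3
NEG    -> 9 -3
SUB    -> 12

12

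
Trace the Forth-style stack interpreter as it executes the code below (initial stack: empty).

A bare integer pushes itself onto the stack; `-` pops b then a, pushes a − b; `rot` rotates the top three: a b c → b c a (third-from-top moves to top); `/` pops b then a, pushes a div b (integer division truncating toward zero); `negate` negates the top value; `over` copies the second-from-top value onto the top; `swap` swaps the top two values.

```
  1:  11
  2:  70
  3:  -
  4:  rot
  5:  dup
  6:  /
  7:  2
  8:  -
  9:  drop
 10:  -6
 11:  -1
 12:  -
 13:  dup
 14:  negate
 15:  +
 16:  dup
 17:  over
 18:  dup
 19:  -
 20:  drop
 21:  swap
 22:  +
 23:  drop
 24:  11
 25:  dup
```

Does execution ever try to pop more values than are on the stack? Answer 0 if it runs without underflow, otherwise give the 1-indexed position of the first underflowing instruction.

11  11
70  11 70
-   -59
rot  — needs 3 operands, stack has 1 → underflow

4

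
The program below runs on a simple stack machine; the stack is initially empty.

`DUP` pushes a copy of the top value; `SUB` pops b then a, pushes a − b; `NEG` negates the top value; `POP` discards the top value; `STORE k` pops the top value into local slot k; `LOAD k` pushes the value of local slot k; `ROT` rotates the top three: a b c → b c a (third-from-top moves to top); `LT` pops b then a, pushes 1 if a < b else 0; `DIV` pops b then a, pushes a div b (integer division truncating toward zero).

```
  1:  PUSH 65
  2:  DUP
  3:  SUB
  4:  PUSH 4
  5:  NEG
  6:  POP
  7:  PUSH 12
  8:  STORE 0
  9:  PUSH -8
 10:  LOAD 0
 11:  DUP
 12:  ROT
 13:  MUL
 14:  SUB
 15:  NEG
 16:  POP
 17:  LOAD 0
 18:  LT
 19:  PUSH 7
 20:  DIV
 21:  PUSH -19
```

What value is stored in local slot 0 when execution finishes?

PUSH 65  → [65]
DUP      → [65, 65]
SUB      → [0]
PUSH 4   → [0, 4]
NEG      → [0, -4]
POP      → [0]
PUSH 12  → [0, 12]
STORE 0  → [0]
PUSH -8  → [0, -8]
LOAD 0   → [0, -8, 12]
DUP      → [0, -8, 12, 12]
ROT      → [0, 12, 12, -8]
MUL      → [0, 12, -96]
SUB      → [0, 108]
NEG      → [0, -108]
POP      → [0]
LOAD 0   → [0, 12]
LT       → [1]
PUSH 7   → [1, 7]
DIV      → [0]
PUSH -19 → [0, -19]

12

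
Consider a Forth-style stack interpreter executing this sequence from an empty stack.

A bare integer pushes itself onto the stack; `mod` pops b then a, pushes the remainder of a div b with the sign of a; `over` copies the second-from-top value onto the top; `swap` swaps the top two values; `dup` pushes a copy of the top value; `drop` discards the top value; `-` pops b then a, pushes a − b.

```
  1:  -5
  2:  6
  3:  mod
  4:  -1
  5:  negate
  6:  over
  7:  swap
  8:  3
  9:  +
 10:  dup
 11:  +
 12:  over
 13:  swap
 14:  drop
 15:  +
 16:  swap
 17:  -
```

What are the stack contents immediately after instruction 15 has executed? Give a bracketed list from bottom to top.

[-5, -10]

-5     → -5
6      → -5 6
mod    → -5
-1     → -5 -1
negate → -5 1
over   → -5 1 -5
swap   → -5 -5 1
3      → -5 -5 1 3
+      → -5 -5 4
dup    → -5 -5 4 4
+      → -5 -5 8
over   → -5 -5 8 -5
swap   → -5 -5 -5 8
drop   → -5 -5 -5
+      → -5 -10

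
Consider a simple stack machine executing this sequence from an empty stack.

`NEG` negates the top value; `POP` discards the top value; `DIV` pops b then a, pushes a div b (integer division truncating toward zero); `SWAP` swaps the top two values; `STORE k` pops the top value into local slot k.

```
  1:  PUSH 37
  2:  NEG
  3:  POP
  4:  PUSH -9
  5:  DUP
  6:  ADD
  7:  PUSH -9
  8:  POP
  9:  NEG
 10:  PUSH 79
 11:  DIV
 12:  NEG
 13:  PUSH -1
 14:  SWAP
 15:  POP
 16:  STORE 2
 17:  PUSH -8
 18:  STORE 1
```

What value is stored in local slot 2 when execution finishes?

PUSH 37 : 37
NEG     : -37
POP     : (empty)
PUSH -9 : -9
DUP     : -9 -9
ADD     : -18
PUSH -9 : -18 -9
POP     : -18
NEG     : 18
PUSH 79 : 18 79
DIV     : 0
NEG     : 0
PUSH -1 : 0 -1
SWAP    : -1 0
POP     : -1
STORE 2 : (empty)
PUSH -8 : -8
STORE 1 : (empty)

-1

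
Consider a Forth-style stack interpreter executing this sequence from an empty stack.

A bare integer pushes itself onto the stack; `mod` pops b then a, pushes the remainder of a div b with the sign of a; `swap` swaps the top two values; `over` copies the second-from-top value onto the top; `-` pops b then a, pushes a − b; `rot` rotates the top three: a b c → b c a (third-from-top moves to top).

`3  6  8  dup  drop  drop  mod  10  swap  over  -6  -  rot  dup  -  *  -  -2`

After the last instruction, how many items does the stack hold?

2

3     [3]
6     [3, 6]
8     [3, 6, 8]
dup   [3, 6, 8, 8]
drop  [3, 6, 8]
drop  [3, 6]
mod   [3]
10    [3, 10]
swap  [10, 3]
over  [10, 3, 10]
-6    [10, 3, 10, -6]
-     [10, 3, 16]
rot   [3, 16, 10]
dup   [3, 16, 10, 10]
-     [3, 16, 0]
*     [3, 0]
-     [3]
-2    [3, -2]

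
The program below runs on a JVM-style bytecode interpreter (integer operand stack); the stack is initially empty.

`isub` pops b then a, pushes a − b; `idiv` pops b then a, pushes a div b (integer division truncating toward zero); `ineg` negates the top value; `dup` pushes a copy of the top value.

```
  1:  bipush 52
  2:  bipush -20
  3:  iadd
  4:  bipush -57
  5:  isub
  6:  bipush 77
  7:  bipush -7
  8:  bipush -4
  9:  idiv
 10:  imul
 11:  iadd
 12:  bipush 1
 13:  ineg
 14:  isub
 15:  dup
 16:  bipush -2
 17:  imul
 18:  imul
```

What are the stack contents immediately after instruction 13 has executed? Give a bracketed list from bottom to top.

bipush 52  : 52
bipush -20 : 52 -20
iadd       : 32
bipush -57 : 32 -57
isub       : 89
bipush 77  : 89 77
bipush -7  : 89 77 -7
bipush -4  : 89 77 -7 -4
idiv       : 89 77 1
imul       : 89 77
iadd       : 166
bipush 1   : 166 1
ineg       : 166 -1

[166, -1]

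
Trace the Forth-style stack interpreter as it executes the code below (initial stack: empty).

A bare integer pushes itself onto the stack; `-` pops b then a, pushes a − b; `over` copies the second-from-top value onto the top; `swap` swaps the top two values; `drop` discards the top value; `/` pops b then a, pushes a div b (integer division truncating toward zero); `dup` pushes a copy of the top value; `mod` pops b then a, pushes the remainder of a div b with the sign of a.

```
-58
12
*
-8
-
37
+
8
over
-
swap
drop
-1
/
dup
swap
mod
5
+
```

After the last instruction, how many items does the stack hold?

-58  → -58
12   → -58 12
*    → -696
-8   → -696 -8
-    → -688
37   → -688 37
+    → -651
8    → -651 8
over → -651 8 -651
-    → -651 659
swap → 659 -651
drop → 659
-1   → 659 -1
/    → -659
dup  → -659 -659
swap → -659 -659
mod  → 0
5    → 0 5
+    → 5

1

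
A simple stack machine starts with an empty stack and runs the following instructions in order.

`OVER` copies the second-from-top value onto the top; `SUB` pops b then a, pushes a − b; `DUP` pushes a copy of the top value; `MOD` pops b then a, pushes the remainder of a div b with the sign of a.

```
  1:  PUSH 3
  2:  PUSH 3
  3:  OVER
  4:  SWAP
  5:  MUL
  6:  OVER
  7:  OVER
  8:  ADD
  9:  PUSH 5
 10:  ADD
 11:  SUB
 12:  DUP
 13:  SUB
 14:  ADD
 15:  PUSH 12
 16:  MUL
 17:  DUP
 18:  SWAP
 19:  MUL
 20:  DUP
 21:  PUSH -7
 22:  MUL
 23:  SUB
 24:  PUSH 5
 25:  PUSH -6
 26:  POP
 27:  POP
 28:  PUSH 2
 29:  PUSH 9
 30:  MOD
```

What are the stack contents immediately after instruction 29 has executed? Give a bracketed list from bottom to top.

[10368, 2, 9]

PUSH 3   [3]
PUSH 3   [3, 3]
OVER     [3, 3, 3]
SWAP     [3, 3, 3]
MUL      [3, 9]
OVER     [3, 9, 3]
OVER     [3, 9, 3, 9]
ADD      [3, 9, 12]
PUSH 5   [3, 9, 12, 5]
ADD      [3, 9, 17]
SUB      [3, -8]
DUP      [3, -8, -8]
SUB      [3, 0]
ADD      [3]
PUSH 12  [3, 12]
MUL      [36]
DUP      [36, 36]
SWAP     [36, 36]
MUL      [1296]
DUP      [1296, 1296]
PUSH -7  [1296, 1296, -7]
MUL      [1296, -9072]
SUB      [10368]
PUSH 5   [10368, 5]
PUSH -6  [10368, 5, -6]
POP      [10368, 5]
POP      [10368]
PUSH 2   [10368, 2]
PUSH 9   [10368, 2, 9]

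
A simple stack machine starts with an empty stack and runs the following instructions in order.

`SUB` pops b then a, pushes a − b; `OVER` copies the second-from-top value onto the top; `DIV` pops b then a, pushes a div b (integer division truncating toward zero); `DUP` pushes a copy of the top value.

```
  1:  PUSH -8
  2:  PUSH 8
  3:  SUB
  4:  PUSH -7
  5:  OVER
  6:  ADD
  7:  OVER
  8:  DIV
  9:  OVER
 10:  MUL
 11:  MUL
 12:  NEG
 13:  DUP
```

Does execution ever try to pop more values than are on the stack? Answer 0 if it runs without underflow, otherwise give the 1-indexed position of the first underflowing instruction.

0

PUSH -8 → [-8]
PUSH 8  → [-8, 8]
SUB     → [-16]
PUSH -7 → [-16, -7]
OVER    → [-16, -7, -16]
ADD     → [-16, -23]
OVER    → [-16, -23, -16]
DIV     → [-16, 1]
OVER    → [-16, 1, -16]
MUL     → [-16, -16]
MUL     → [256]
NEG     → [-256]
DUP     → [-256, -256]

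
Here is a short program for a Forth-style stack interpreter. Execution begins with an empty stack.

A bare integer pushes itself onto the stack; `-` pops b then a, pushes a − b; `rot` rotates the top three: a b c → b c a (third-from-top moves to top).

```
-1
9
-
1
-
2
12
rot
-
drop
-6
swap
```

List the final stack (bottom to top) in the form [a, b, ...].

-1   -> [-1]
9    -> [-1, 9]
-    -> [-10]
1    -> [-10, 1]
-    -> [-11]
2    -> [-11, 2]
12   -> [-11, 2, 12]
rot  -> [2, 12, -11]
-    -> [2, 23]
drop -> [2]
-6   -> [2, -6]
swap -> [-6, 2]

[-6, 2]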